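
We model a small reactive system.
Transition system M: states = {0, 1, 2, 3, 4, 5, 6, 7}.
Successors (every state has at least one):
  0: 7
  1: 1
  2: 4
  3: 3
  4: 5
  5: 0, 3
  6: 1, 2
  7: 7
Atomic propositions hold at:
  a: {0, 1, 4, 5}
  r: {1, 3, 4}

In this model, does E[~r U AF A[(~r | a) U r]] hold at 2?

Yes

Sat(~r) = {0, 2, 5, 6, 7}
Sat(~r | a) = {0, 1, 2, 4, 5, 6, 7}
A[(~r | a) U r]: least fixpoint, start Z0 = Sat(r) = {1, 3, 4}, add states in Sat(~r | a) with every successor in Z. Z1 = {1, 2, 3, 4}; Z2 = {1, 2, 3, 4, 6}; fixed.
Sat(A[(~r | a) U r]) = {1, 2, 3, 4, 6}
AF A[(~r | a) U r]: least fixpoint, start Z0 = {1, 2, 3, 4, 6}, add states with every successor in Z. Already a fixed point.
Sat(AF A[(~r | a) U r]) = {1, 2, 3, 4, 6}
E[~r U AF A[(~r | a) U r]]: least fixpoint, start Z0 = Sat(AF A[(~r | a) U r]) = {1, 2, 3, 4, 6}, add states in Sat(~r) with some successor in Z. Z1 = {1, 2, 3, 4, 5, 6}; fixed.
Sat(E[~r U AF A[(~r | a) U r]]) = {1, 2, 3, 4, 5, 6}
2 ∈ Sat(E[~r U AF A[(~r | a) U r]]) = {1, 2, 3, 4, 5, 6}, so the formula holds at 2.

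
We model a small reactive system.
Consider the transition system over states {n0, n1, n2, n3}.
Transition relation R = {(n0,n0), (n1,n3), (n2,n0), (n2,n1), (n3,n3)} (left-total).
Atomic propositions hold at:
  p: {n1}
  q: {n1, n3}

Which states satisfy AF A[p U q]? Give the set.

{n1, n3}

A[p U q]: least fixpoint, start Z0 = Sat(q) = {n1, n3}, add states in Sat(p) with every successor in Z. Already a fixed point.
Sat(A[p U q]) = {n1, n3}
AF A[p U q]: least fixpoint, start Z0 = {n1, n3}, add states with every successor in Z. Already a fixed point.
Sat(AF A[p U q]) = {n1, n3}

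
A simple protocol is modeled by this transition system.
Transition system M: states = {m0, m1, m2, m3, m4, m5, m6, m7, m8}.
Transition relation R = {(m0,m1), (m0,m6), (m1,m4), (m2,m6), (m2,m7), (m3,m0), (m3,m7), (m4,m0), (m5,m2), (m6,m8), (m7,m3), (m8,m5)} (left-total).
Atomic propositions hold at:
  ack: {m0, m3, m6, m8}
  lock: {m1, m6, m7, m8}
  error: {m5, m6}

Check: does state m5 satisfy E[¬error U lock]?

No

Sat(¬error) = {m0, m1, m2, m3, m4, m7, m8}
E[¬error U lock]: least fixpoint, start Z0 = Sat(lock) = {m1, m6, m7, m8}, add states in Sat(¬error) with some successor in Z. Z1 = {m0, m1, m2, m3, m6, m7, m8}; Z2 = {m0, m1, m2, m3, m4, m6, m7, m8}; fixed.
Sat(E[¬error U lock]) = {m0, m1, m2, m3, m4, m6, m7, m8}
m5 ∉ Sat(E[¬error U lock]) = {m0, m1, m2, m3, m4, m6, m7, m8}, so the formula does not hold at m5.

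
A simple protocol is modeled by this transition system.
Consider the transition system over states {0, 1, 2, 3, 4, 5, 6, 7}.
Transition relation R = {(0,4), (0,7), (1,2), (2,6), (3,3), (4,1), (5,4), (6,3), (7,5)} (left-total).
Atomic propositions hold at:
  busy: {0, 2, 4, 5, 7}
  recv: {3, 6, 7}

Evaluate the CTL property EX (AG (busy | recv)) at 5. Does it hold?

Sat(busy | recv) = {0, 2, 3, 4, 5, 6, 7}
AG (busy | recv): greatest fixpoint, start Z0 = {0, 2, 3, 4, 5, 6, 7}, keep only states in Sat with every successor in Z. Z1 = {0, 2, 3, 5, 6, 7}; Z2 = {2, 3, 6, 7}; Z3 = {2, 3, 6}; fixed.
Sat(AG (busy | recv)) = {2, 3, 6}
Sat(EX (AG (busy | recv))) = {s : some successor in {2, 3, 6}} = {1, 2, 3, 6}
5 ∉ Sat(EX (AG (busy | recv))) = {1, 2, 3, 6}, so the formula does not hold at 5.

No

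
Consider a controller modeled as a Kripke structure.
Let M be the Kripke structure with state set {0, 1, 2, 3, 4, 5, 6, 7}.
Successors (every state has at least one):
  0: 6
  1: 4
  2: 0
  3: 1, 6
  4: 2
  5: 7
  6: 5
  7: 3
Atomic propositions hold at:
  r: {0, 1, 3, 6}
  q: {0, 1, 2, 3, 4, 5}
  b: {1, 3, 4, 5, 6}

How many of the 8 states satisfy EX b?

Sat(EX b) = {s : some successor in {1, 3, 4, 5, 6}} = {0, 1, 3, 6, 7}
|Sat(EX b)| = |{0, 1, 3, 6, 7}| = 5.

5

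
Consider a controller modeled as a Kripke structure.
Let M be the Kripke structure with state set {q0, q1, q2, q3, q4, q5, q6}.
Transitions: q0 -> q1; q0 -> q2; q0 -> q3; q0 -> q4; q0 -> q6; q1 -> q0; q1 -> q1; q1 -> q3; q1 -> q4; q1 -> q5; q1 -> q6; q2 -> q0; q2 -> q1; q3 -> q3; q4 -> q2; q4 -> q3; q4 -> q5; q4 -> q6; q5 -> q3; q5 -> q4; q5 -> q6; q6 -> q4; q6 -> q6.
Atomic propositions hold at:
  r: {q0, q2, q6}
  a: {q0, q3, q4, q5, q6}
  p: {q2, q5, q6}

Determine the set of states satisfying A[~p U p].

Sat(~p) = {q0, q1, q3, q4}
A[~p U p]: least fixpoint, start Z0 = Sat(p) = {q2, q5, q6}, add states in Sat(~p) with every successor in Z. Already a fixed point.
Sat(A[~p U p]) = {q2, q5, q6}

{q2, q5, q6}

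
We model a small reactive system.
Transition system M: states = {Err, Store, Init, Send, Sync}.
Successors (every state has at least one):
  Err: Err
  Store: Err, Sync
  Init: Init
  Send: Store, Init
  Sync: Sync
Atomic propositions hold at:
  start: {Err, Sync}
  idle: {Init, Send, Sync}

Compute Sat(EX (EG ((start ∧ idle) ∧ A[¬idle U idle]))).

Sat(start ∧ idle) = {Sync}
Sat(¬idle) = {Err, Store}
A[¬idle U idle]: least fixpoint, start Z0 = Sat(idle) = {Init, Send, Sync}, add states in Sat(¬idle) with every successor in Z. Already a fixed point.
Sat(A[¬idle U idle]) = {Init, Send, Sync}
Sat((start ∧ idle) ∧ A[¬idle U idle]) = {Sync}
EG ((start ∧ idle) ∧ A[¬idle U idle]): greatest fixpoint, start Z0 = {Sync}, keep only states in Sat with some successor in Z. Already a fixed point.
Sat(EG ((start ∧ idle) ∧ A[¬idle U idle])) = {Sync}
Sat(EX (EG ((start ∧ idle) ∧ A[¬idle U idle]))) = {s : some successor in {Sync}} = {Store, Sync}

{Store, Sync}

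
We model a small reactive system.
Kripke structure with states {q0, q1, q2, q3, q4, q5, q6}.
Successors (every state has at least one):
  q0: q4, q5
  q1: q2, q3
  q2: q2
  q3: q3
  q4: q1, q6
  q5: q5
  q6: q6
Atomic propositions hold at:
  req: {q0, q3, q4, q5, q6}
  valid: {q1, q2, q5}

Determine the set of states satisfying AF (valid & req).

{q5}

Sat(valid & req) = {q5}
AF (valid & req): least fixpoint, start Z0 = {q5}, add states with every successor in Z. Already a fixed point.
Sat(AF (valid & req)) = {q5}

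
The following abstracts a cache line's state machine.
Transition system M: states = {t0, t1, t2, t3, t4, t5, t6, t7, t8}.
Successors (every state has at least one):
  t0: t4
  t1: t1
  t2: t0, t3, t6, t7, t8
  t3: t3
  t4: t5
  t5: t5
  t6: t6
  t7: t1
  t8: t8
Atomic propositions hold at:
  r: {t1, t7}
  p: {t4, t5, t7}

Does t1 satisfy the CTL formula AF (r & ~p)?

Yes

Sat(~p) = {t0, t1, t2, t3, t6, t8}
Sat(r & ~p) = {t1}
AF (r & ~p): least fixpoint, start Z0 = {t1}, add states with every successor in Z. Z1 = {t1, t7}; fixed.
Sat(AF (r & ~p)) = {t1, t7}
t1 ∈ Sat(AF (r & ~p)) = {t1, t7}, so the formula holds at t1.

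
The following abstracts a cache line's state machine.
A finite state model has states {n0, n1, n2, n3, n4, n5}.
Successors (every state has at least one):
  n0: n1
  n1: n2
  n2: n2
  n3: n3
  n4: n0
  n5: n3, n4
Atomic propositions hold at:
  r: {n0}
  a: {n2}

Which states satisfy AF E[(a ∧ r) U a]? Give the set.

Sat(a ∧ r) = ∅
E[(a ∧ r) U a]: least fixpoint, start Z0 = Sat(a) = {n2}, add states in Sat(a ∧ r) with some successor in Z. Already a fixed point.
Sat(E[(a ∧ r) U a]) = {n2}
AF E[(a ∧ r) U a]: least fixpoint, start Z0 = {n2}, add states with every successor in Z. Z1 = {n1, n2}; Z2 = {n0, n1, n2}; Z3 = {n0, n1, n2, n4}; fixed.
Sat(AF E[(a ∧ r) U a]) = {n0, n1, n2, n4}

{n0, n1, n2, n4}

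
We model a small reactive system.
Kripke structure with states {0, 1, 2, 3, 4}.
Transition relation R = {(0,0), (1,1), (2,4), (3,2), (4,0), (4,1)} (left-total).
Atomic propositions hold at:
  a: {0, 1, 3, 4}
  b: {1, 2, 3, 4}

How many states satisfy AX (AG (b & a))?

1

Sat(b & a) = {1, 3, 4}
AG (b & a): greatest fixpoint, start Z0 = {1, 3, 4}, keep only states in Sat with every successor in Z. Z1 = {1}; fixed.
Sat(AG (b & a)) = {1}
Sat(AX (AG (b & a))) = {s : every successor in {1}} = {1}
|Sat(AX (AG (b & a)))| = |{1}| = 1.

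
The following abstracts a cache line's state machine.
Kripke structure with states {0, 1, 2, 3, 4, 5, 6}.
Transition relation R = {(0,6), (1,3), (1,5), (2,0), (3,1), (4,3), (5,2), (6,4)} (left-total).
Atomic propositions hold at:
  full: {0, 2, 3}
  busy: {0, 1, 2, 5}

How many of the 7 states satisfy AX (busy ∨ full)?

Sat(busy ∨ full) = {0, 1, 2, 3, 5}
Sat(AX (busy ∨ full)) = {s : every successor in {0, 1, 2, 3, 5}} = {1, 2, 3, 4, 5}
|Sat(AX (busy ∨ full))| = |{1, 2, 3, 4, 5}| = 5.

5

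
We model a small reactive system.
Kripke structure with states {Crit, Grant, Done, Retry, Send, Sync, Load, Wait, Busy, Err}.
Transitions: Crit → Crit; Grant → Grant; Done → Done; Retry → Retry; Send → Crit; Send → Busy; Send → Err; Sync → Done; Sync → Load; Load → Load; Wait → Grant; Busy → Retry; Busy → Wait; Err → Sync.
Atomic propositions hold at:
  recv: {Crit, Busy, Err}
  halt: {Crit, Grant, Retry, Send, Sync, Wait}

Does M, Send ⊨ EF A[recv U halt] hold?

A[recv U halt]: least fixpoint, start Z0 = Sat(halt) = {Crit, Grant, Retry, Send, Sync, Wait}, add states in Sat(recv) with every successor in Z. Z1 = {Crit, Grant, Retry, Send, Sync, Wait, Busy, Err}; fixed.
Sat(A[recv U halt]) = {Crit, Grant, Retry, Send, Sync, Wait, Busy, Err}
EF A[recv U halt]: least fixpoint, start Z0 = {Crit, Grant, Retry, Send, Sync, Wait, Busy, Err}, add states with some successor in Z. Already a fixed point.
Sat(EF A[recv U halt]) = {Crit, Grant, Retry, Send, Sync, Wait, Busy, Err}
Send ∈ Sat(EF A[recv U halt]) = {Crit, Grant, Retry, Send, Sync, Wait, Busy, Err}, so the formula holds at Send.

Yes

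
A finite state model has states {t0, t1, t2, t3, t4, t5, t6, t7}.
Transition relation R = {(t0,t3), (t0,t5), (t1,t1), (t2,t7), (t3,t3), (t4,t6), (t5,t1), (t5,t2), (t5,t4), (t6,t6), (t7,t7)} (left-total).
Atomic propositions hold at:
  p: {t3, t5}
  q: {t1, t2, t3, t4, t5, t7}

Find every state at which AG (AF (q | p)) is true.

Sat(q | p) = {t1, t2, t3, t4, t5, t7}
AF (q | p): least fixpoint, start Z0 = {t1, t2, t3, t4, t5, t7}, add states with every successor in Z. Z1 = {t0, t1, t2, t3, t4, t5, t7}; fixed.
Sat(AF (q | p)) = {t0, t1, t2, t3, t4, t5, t7}
AG (AF (q | p)): greatest fixpoint, start Z0 = {t0, t1, t2, t3, t4, t5, t7}, keep only states in Sat with every successor in Z. Z1 = {t0, t1, t2, t3, t5, t7}; Z2 = {t0, t1, t2, t3, t7}; Z3 = {t1, t2, t3, t7}; fixed.
Sat(AG (AF (q | p))) = {t1, t2, t3, t7}

{t1, t2, t3, t7}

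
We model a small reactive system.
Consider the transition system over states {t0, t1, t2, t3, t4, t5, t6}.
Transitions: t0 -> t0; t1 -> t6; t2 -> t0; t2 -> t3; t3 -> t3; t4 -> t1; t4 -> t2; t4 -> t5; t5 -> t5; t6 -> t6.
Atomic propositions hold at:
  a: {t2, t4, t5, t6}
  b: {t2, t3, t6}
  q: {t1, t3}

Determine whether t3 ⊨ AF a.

No

AF a: least fixpoint, start Z0 = {t2, t4, t5, t6}, add states with every successor in Z. Z1 = {t1, t2, t4, t5, t6}; fixed.
Sat(AF a) = {t1, t2, t4, t5, t6}
t3 ∉ Sat(AF a) = {t1, t2, t4, t5, t6}, so the formula does not hold at t3.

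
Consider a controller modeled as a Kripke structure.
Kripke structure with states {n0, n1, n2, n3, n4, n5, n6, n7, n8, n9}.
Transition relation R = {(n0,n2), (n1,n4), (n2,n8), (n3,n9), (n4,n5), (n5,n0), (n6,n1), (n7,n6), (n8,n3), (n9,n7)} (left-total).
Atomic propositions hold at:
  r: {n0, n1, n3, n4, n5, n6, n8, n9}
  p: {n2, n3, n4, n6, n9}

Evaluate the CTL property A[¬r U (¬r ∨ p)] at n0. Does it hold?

Sat(¬r) = {n2, n7}
Sat(¬r ∨ p) = {n2, n3, n4, n6, n7, n9}
A[¬r U (¬r ∨ p)]: least fixpoint, start Z0 = Sat((¬r ∨ p)) = {n2, n3, n4, n6, n7, n9}, add states in Sat(¬r) with every successor in Z. Already a fixed point.
Sat(A[¬r U (¬r ∨ p)]) = {n2, n3, n4, n6, n7, n9}
n0 ∉ Sat(A[¬r U (¬r ∨ p)]) = {n2, n3, n4, n6, n7, n9}, so the formula does not hold at n0.

No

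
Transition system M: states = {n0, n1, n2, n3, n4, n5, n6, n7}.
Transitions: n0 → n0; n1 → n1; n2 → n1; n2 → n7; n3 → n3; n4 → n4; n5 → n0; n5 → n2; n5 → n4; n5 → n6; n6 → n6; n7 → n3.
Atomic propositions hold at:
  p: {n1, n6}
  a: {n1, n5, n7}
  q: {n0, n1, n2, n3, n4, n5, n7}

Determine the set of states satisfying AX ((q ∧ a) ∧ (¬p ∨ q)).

Sat(q ∧ a) = {n1, n5, n7}
Sat(¬p) = {n0, n2, n3, n4, n5, n7}
Sat(¬p ∨ q) = {n0, n1, n2, n3, n4, n5, n7}
Sat((q ∧ a) ∧ (¬p ∨ q)) = {n1, n5, n7}
Sat(AX ((q ∧ a) ∧ (¬p ∨ q))) = {s : every successor in {n1, n5, n7}} = {n1, n2}

{n1, n2}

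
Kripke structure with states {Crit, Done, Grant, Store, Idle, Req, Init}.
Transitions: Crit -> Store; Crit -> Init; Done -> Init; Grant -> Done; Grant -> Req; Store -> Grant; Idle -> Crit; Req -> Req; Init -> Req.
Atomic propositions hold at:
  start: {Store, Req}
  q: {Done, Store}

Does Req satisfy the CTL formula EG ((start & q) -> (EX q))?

Yes

Sat(start & q) = {Store}
Sat(EX q) = {s : some successor in {Done, Store}} = {Crit, Grant}
Sat((start & q) -> (EX q)) = {Crit, Done, Grant, Idle, Req, Init}
EG ((start & q) -> (EX q)): greatest fixpoint, start Z0 = {Crit, Done, Grant, Idle, Req, Init}, keep only states in Sat with some successor in Z. Already a fixed point.
Sat(EG ((start & q) -> (EX q))) = {Crit, Done, Grant, Idle, Req, Init}
Req ∈ Sat(EG ((start & q) -> (EX q))) = {Crit, Done, Grant, Idle, Req, Init}, so the formula holds at Req.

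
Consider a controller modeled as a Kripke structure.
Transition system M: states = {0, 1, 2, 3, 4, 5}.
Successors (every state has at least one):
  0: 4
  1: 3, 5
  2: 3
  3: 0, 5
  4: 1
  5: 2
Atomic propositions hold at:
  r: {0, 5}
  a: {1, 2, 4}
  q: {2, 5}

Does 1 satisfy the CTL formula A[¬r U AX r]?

No

Sat(¬r) = {1, 2, 3, 4}
Sat(AX r) = {s : every successor in {0, 5}} = {3}
A[¬r U AX r]: least fixpoint, start Z0 = Sat(AX r) = {3}, add states in Sat(¬r) with every successor in Z. Z1 = {2, 3}; fixed.
Sat(A[¬r U AX r]) = {2, 3}
1 ∉ Sat(A[¬r U AX r]) = {2, 3}, so the formula does not hold at 1.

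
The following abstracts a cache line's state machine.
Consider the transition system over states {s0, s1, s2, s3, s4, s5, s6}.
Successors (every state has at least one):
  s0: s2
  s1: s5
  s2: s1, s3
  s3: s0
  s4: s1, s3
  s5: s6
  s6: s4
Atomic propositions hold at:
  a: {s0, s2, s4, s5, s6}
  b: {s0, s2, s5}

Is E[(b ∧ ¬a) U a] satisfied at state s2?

Yes

Sat(¬a) = {s1, s3}
Sat(b ∧ ¬a) = ∅
E[(b ∧ ¬a) U a]: least fixpoint, start Z0 = Sat(a) = {s0, s2, s4, s5, s6}, add states in Sat(b ∧ ¬a) with some successor in Z. Already a fixed point.
Sat(E[(b ∧ ¬a) U a]) = {s0, s2, s4, s5, s6}
s2 ∈ Sat(E[(b ∧ ¬a) U a]) = {s0, s2, s4, s5, s6}, so the formula holds at s2.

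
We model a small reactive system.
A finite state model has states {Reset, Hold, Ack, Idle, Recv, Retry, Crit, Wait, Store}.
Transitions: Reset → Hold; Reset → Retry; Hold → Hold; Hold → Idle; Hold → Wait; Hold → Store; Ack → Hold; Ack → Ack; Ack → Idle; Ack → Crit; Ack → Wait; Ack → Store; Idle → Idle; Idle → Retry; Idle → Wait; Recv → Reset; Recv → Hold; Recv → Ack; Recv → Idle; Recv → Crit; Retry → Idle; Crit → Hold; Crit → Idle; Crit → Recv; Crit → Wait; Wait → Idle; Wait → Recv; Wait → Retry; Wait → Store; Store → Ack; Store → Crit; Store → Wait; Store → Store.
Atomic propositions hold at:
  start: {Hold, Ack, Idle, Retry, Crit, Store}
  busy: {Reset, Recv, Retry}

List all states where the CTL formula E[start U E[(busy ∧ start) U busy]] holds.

{Reset, Hold, Ack, Idle, Recv, Retry, Crit, Store}

Sat(busy ∧ start) = {Retry}
E[(busy ∧ start) U busy]: least fixpoint, start Z0 = Sat(busy) = {Reset, Recv, Retry}, add states in Sat(busy ∧ start) with some successor in Z. Already a fixed point.
Sat(E[(busy ∧ start) U busy]) = {Reset, Recv, Retry}
E[start U E[(busy ∧ start) U busy]]: least fixpoint, start Z0 = Sat(E[(busy ∧ start) U busy]) = {Reset, Recv, Retry}, add states in Sat(start) with some successor in Z. Z1 = {Reset, Idle, Recv, Retry, Crit}; Z2 = {Reset, Hold, Ack, Idle, Recv, Retry, Crit, Store}; fixed.
Sat(E[start U E[(busy ∧ start) U busy]]) = {Reset, Hold, Ack, Idle, Recv, Retry, Crit, Store}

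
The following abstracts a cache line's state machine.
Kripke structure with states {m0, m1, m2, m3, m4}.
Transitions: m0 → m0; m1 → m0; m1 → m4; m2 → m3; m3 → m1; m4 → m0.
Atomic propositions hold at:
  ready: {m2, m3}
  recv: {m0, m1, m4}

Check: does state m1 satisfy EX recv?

Yes

Sat(EX recv) = {s : some successor in {m0, m1, m4}} = {m0, m1, m3, m4}
m1 ∈ Sat(EX recv) = {m0, m1, m3, m4}, so the formula holds at m1.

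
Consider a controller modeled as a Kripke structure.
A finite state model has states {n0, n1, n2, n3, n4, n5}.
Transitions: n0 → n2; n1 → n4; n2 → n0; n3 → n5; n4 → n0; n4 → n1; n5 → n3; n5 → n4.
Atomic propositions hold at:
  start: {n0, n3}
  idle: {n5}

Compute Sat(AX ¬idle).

Sat(¬idle) = {n0, n1, n2, n3, n4}
Sat(AX ¬idle) = {s : every successor in {n0, n1, n2, n3, n4}} = {n0, n1, n2, n4, n5}

{n0, n1, n2, n4, n5}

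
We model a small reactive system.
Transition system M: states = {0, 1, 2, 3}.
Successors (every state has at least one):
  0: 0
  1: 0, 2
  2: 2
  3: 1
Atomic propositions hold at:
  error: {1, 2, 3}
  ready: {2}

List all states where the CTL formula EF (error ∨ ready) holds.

Sat(error ∨ ready) = {1, 2, 3}
EF (error ∨ ready): least fixpoint, start Z0 = {1, 2, 3}, add states with some successor in Z. Already a fixed point.
Sat(EF (error ∨ ready)) = {1, 2, 3}

{1, 2, 3}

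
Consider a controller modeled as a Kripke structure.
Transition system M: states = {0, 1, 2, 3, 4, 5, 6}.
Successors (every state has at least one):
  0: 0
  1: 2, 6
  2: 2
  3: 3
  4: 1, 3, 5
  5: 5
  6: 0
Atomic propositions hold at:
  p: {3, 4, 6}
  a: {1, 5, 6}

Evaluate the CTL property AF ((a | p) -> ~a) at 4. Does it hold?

Sat(a | p) = {1, 3, 4, 5, 6}
Sat(~a) = {0, 2, 3, 4}
Sat((a | p) -> ~a) = {0, 2, 3, 4}
AF ((a | p) -> ~a): least fixpoint, start Z0 = {0, 2, 3, 4}, add states with every successor in Z. Z1 = {0, 2, 3, 4, 6}; Z2 = {0, 1, 2, 3, 4, 6}; fixed.
Sat(AF ((a | p) -> ~a)) = {0, 1, 2, 3, 4, 6}
4 ∈ Sat(AF ((a | p) -> ~a)) = {0, 1, 2, 3, 4, 6}, so the formula holds at 4.

Yes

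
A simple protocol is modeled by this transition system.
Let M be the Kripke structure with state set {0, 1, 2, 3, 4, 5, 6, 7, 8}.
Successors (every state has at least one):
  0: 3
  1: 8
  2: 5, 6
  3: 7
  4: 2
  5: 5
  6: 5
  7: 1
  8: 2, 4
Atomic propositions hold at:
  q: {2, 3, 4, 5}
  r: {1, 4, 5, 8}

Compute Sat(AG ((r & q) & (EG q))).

Sat(r & q) = {4, 5}
EG q: greatest fixpoint, start Z0 = {2, 3, 4, 5}, keep only states in Sat with some successor in Z. Z1 = {2, 4, 5}; fixed.
Sat(EG q) = {2, 4, 5}
Sat((r & q) & (EG q)) = {4, 5}
AG ((r & q) & (EG q)): greatest fixpoint, start Z0 = {4, 5}, keep only states in Sat with every successor in Z. Z1 = {5}; fixed.
Sat(AG ((r & q) & (EG q))) = {5}

{5}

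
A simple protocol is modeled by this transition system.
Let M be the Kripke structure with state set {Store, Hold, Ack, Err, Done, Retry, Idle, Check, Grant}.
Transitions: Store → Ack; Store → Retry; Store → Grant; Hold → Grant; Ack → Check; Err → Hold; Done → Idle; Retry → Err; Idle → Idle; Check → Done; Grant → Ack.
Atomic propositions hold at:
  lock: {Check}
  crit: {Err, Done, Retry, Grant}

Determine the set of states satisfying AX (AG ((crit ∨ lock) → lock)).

{Done, Idle}

Sat(crit ∨ lock) = {Err, Done, Retry, Check, Grant}
Sat((crit ∨ lock) → lock) = {Store, Hold, Ack, Idle, Check}
AG ((crit ∨ lock) → lock): greatest fixpoint, start Z0 = {Store, Hold, Ack, Idle, Check}, keep only states in Sat with every successor in Z. Z1 = {Ack, Idle}; Z2 = {Idle}; fixed.
Sat(AG ((crit ∨ lock) → lock)) = {Idle}
Sat(AX (AG ((crit ∨ lock) → lock))) = {s : every successor in {Idle}} = {Done, Idle}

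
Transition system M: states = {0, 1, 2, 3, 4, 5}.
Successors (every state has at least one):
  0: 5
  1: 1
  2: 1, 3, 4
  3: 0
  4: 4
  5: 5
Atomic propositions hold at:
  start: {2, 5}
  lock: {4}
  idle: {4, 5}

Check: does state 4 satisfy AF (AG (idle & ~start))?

Sat(~start) = {0, 1, 3, 4}
Sat(idle & ~start) = {4}
AG (idle & ~start): greatest fixpoint, start Z0 = {4}, keep only states in Sat with every successor in Z. Already a fixed point.
Sat(AG (idle & ~start)) = {4}
AF (AG (idle & ~start)): least fixpoint, start Z0 = {4}, add states with every successor in Z. Already a fixed point.
Sat(AF (AG (idle & ~start))) = {4}
4 ∈ Sat(AF (AG (idle & ~start))) = {4}, so the formula holds at 4.

Yes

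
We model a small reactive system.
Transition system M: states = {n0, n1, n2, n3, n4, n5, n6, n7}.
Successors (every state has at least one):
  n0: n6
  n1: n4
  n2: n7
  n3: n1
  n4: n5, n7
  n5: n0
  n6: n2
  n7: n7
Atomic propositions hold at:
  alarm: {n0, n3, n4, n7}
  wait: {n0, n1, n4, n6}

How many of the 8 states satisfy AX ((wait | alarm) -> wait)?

Sat(wait | alarm) = {n0, n1, n3, n4, n6, n7}
Sat((wait | alarm) -> wait) = {n0, n1, n2, n4, n5, n6}
Sat(AX ((wait | alarm) -> wait)) = {s : every successor in {n0, n1, n2, n4, n5, n6}} = {n0, n1, n3, n5, n6}
|Sat(AX ((wait | alarm) -> wait))| = |{n0, n1, n3, n5, n6}| = 5.

5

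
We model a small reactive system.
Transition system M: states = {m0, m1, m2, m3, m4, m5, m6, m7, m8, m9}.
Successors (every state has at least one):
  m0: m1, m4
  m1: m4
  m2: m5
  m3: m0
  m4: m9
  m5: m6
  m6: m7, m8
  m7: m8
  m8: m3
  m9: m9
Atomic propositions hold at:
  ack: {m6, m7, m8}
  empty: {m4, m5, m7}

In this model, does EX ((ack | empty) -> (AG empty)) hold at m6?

Sat(ack | empty) = {m4, m5, m6, m7, m8}
AG empty: greatest fixpoint, start Z0 = {m4, m5, m7}, keep only states in Sat with every successor in Z. Z1 = ∅; fixed.
Sat(AG empty) = ∅
Sat((ack | empty) -> (AG empty)) = {m0, m1, m2, m3, m9}
Sat(EX ((ack | empty) -> (AG empty))) = {s : some successor in {m0, m1, m2, m3, m9}} = {m0, m3, m4, m8, m9}
m6 ∉ Sat(EX ((ack | empty) -> (AG empty))) = {m0, m3, m4, m8, m9}, so the formula does not hold at m6.

No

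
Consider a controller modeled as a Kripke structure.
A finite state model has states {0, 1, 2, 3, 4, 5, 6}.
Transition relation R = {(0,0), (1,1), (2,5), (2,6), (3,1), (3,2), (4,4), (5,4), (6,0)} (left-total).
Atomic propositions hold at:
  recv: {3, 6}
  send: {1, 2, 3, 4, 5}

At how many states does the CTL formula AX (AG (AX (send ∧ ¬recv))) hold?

3

Sat(¬recv) = {0, 1, 2, 4, 5}
Sat(send ∧ ¬recv) = {1, 2, 4, 5}
Sat(AX (send ∧ ¬recv)) = {s : every successor in {1, 2, 4, 5}} = {1, 3, 4, 5}
AG (AX (send ∧ ¬recv)): greatest fixpoint, start Z0 = {1, 3, 4, 5}, keep only states in Sat with every successor in Z. Z1 = {1, 4, 5}; fixed.
Sat(AG (AX (send ∧ ¬recv))) = {1, 4, 5}
Sat(AX (AG (AX (send ∧ ¬recv)))) = {s : every successor in {1, 4, 5}} = {1, 4, 5}
|Sat(AX (AG (AX (send ∧ ¬recv))))| = |{1, 4, 5}| = 3.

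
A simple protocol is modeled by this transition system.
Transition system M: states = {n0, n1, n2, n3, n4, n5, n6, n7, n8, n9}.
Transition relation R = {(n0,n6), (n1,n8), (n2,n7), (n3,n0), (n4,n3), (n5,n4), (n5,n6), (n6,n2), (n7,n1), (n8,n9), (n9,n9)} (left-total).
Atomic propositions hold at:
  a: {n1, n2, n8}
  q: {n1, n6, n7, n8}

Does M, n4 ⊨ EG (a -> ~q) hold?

Sat(~q) = {n0, n2, n3, n4, n5, n9}
Sat(a -> ~q) = {n0, n2, n3, n4, n5, n6, n7, n9}
EG (a -> ~q): greatest fixpoint, start Z0 = {n0, n2, n3, n4, n5, n6, n7, n9}, keep only states in Sat with some successor in Z. Z1 = {n0, n2, n3, n4, n5, n6, n9}; Z2 = {n0, n3, n4, n5, n6, n9}; Z3 = {n0, n3, n4, n5, n9}; Z4 = {n3, n4, n5, n9}; Z5 = {n4, n5, n9}; Z6 = {n5, n9}; Z7 = {n9}; fixed.
Sat(EG (a -> ~q)) = {n9}
n4 ∉ Sat(EG (a -> ~q)) = {n9}, so the formula does not hold at n4.

No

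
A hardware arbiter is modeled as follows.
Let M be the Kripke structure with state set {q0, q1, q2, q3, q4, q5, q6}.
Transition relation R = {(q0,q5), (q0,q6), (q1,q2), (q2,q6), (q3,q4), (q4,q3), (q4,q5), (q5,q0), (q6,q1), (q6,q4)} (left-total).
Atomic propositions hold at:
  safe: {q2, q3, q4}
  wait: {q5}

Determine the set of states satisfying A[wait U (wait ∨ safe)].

{q2, q3, q4, q5}

Sat(wait ∨ safe) = {q2, q3, q4, q5}
A[wait U (wait ∨ safe)]: least fixpoint, start Z0 = Sat((wait ∨ safe)) = {q2, q3, q4, q5}, add states in Sat(wait) with every successor in Z. Already a fixed point.
Sat(A[wait U (wait ∨ safe)]) = {q2, q3, q4, q5}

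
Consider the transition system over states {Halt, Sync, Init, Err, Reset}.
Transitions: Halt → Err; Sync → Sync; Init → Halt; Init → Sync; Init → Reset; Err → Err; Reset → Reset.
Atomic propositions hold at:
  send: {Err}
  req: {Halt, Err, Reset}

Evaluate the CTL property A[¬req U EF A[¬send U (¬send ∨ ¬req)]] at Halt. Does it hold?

Yes

Sat(¬req) = {Sync, Init}
Sat(¬send) = {Halt, Sync, Init, Reset}
Sat(¬send ∨ ¬req) = {Halt, Sync, Init, Reset}
A[¬send U (¬send ∨ ¬req)]: least fixpoint, start Z0 = Sat((¬send ∨ ¬req)) = {Halt, Sync, Init, Reset}, add states in Sat(¬send) with every successor in Z. Already a fixed point.
Sat(A[¬send U (¬send ∨ ¬req)]) = {Halt, Sync, Init, Reset}
EF A[¬send U (¬send ∨ ¬req)]: least fixpoint, start Z0 = {Halt, Sync, Init, Reset}, add states with some successor in Z. Already a fixed point.
Sat(EF A[¬send U (¬send ∨ ¬req)]) = {Halt, Sync, Init, Reset}
A[¬req U EF A[¬send U (¬send ∨ ¬req)]]: least fixpoint, start Z0 = Sat(EF A[¬send U (¬send ∨ ¬req)]) = {Halt, Sync, Init, Reset}, add states in Sat(¬req) with every successor in Z. Already a fixed point.
Sat(A[¬req U EF A[¬send U (¬send ∨ ¬req)]]) = {Halt, Sync, Init, Reset}
Halt ∈ Sat(A[¬req U EF A[¬send U (¬send ∨ ¬req)]]) = {Halt, Sync, Init, Reset}, so the formula holds at Halt.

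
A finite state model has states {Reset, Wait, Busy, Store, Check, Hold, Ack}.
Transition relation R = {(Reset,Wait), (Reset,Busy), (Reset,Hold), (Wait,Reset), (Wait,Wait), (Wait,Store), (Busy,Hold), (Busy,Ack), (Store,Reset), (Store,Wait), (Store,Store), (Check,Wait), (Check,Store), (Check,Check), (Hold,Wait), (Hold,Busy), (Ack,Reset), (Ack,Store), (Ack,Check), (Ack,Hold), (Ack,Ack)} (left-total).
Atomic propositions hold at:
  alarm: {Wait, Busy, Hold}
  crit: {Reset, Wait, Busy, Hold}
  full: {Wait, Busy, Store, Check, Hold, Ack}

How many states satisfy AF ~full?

Sat(~full) = {Reset}
AF ~full: least fixpoint, start Z0 = {Reset}, add states with every successor in Z. Already a fixed point.
Sat(AF ~full) = {Reset}
|Sat(AF ~full)| = |{Reset}| = 1.

1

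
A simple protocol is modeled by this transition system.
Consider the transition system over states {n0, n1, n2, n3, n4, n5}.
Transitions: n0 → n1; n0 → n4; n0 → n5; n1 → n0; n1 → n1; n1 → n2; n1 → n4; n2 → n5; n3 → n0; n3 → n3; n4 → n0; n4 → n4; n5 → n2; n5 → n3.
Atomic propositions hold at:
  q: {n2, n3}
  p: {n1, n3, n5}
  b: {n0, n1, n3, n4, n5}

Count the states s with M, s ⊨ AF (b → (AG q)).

1

AG q: greatest fixpoint, start Z0 = {n2, n3}, keep only states in Sat with every successor in Z. Z1 = ∅; fixed.
Sat(AG q) = ∅
Sat(b → (AG q)) = {n2}
AF (b → (AG q)): least fixpoint, start Z0 = {n2}, add states with every successor in Z. Already a fixed point.
Sat(AF (b → (AG q))) = {n2}
|Sat(AF (b → (AG q)))| = |{n2}| = 1.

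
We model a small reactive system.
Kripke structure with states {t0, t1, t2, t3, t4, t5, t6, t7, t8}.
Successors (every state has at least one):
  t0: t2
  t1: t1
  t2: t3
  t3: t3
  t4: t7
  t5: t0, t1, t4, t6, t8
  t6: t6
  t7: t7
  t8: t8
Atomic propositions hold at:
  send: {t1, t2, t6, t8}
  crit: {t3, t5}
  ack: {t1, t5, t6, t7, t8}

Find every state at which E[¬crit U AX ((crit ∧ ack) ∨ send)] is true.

{t0, t1, t6, t8}

Sat(¬crit) = {t0, t1, t2, t4, t6, t7, t8}
Sat(crit ∧ ack) = {t5}
Sat((crit ∧ ack) ∨ send) = {t1, t2, t5, t6, t8}
Sat(AX ((crit ∧ ack) ∨ send)) = {s : every successor in {t1, t2, t5, t6, t8}} = {t0, t1, t6, t8}
E[¬crit U AX ((crit ∧ ack) ∨ send)]: least fixpoint, start Z0 = Sat(AX ((crit ∧ ack) ∨ send)) = {t0, t1, t6, t8}, add states in Sat(¬crit) with some successor in Z. Already a fixed point.
Sat(E[¬crit U AX ((crit ∧ ack) ∨ send)]) = {t0, t1, t6, t8}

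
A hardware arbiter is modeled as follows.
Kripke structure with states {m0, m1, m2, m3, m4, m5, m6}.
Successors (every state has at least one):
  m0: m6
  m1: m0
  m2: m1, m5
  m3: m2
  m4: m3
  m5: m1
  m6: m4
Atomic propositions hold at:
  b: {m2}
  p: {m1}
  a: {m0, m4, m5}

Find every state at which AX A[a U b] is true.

A[a U b]: least fixpoint, start Z0 = Sat(b) = {m2}, add states in Sat(a) with every successor in Z. Already a fixed point.
Sat(A[a U b]) = {m2}
Sat(AX A[a U b]) = {s : every successor in {m2}} = {m3}

{m3}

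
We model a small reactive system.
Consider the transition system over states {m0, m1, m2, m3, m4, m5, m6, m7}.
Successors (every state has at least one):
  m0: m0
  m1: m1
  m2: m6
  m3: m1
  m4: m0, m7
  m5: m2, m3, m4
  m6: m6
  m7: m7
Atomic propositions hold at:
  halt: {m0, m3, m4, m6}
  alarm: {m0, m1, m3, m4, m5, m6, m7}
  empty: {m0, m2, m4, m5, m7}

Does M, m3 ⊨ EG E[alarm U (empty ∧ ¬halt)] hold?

Sat(¬halt) = {m1, m2, m5, m7}
Sat(empty ∧ ¬halt) = {m2, m5, m7}
E[alarm U (empty ∧ ¬halt)]: least fixpoint, start Z0 = Sat((empty ∧ ¬halt)) = {m2, m5, m7}, add states in Sat(alarm) with some successor in Z. Z1 = {m2, m4, m5, m7}; fixed.
Sat(E[alarm U (empty ∧ ¬halt)]) = {m2, m4, m5, m7}
EG E[alarm U (empty ∧ ¬halt)]: greatest fixpoint, start Z0 = {m2, m4, m5, m7}, keep only states in Sat with some successor in Z. Z1 = {m4, m5, m7}; fixed.
Sat(EG E[alarm U (empty ∧ ¬halt)]) = {m4, m5, m7}
m3 ∉ Sat(EG E[alarm U (empty ∧ ¬halt)]) = {m4, m5, m7}, so the formula does not hold at m3.

No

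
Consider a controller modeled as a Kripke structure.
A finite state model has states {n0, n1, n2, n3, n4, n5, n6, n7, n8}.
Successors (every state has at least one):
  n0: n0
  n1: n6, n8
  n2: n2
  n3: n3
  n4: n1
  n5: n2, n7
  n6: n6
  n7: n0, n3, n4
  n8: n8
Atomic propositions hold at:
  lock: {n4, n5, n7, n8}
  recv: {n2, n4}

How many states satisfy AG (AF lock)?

1

AF lock: least fixpoint, start Z0 = {n4, n5, n7, n8}, add states with every successor in Z. Already a fixed point.
Sat(AF lock) = {n4, n5, n7, n8}
AG (AF lock): greatest fixpoint, start Z0 = {n4, n5, n7, n8}, keep only states in Sat with every successor in Z. Z1 = {n8}; fixed.
Sat(AG (AF lock)) = {n8}
|Sat(AG (AF lock))| = |{n8}| = 1.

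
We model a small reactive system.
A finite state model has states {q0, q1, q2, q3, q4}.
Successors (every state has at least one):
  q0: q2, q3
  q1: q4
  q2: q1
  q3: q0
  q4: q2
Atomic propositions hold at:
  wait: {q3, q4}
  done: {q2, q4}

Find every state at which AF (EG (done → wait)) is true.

Sat(done → wait) = {q0, q1, q3, q4}
EG (done → wait): greatest fixpoint, start Z0 = {q0, q1, q3, q4}, keep only states in Sat with some successor in Z. Z1 = {q0, q1, q3}; Z2 = {q0, q3}; fixed.
Sat(EG (done → wait)) = {q0, q3}
AF (EG (done → wait)): least fixpoint, start Z0 = {q0, q3}, add states with every successor in Z. Already a fixed point.
Sat(AF (EG (done → wait))) = {q0, q3}

{q0, q3}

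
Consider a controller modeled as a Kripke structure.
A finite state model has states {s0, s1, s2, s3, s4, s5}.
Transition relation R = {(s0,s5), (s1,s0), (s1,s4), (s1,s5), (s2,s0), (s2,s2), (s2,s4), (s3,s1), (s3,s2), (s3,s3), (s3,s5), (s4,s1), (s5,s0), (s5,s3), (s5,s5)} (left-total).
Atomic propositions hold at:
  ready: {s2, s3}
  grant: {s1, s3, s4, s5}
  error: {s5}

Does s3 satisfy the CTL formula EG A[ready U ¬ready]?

Sat(¬ready) = {s0, s1, s4, s5}
A[ready U ¬ready]: least fixpoint, start Z0 = Sat(¬ready) = {s0, s1, s4, s5}, add states in Sat(ready) with every successor in Z. Already a fixed point.
Sat(A[ready U ¬ready]) = {s0, s1, s4, s5}
EG A[ready U ¬ready]: greatest fixpoint, start Z0 = {s0, s1, s4, s5}, keep only states in Sat with some successor in Z. Already a fixed point.
Sat(EG A[ready U ¬ready]) = {s0, s1, s4, s5}
s3 ∉ Sat(EG A[ready U ¬ready]) = {s0, s1, s4, s5}, so the formula does not hold at s3.

No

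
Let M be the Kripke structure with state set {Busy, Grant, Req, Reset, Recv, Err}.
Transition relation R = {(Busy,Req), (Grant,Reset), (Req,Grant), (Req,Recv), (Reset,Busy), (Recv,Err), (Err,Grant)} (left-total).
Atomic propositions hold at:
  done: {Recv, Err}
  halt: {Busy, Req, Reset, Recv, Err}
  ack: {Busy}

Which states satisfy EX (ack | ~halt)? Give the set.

{Req, Reset, Err}

Sat(~halt) = {Grant}
Sat(ack | ~halt) = {Busy, Grant}
Sat(EX (ack | ~halt)) = {s : some successor in {Busy, Grant}} = {Req, Reset, Err}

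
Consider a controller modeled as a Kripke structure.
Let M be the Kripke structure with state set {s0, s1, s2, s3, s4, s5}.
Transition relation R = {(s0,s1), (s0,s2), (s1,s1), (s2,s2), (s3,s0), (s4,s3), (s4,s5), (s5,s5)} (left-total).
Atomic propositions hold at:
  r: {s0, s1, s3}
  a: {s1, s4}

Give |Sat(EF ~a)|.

5

Sat(~a) = {s0, s2, s3, s5}
EF ~a: least fixpoint, start Z0 = {s0, s2, s3, s5}, add states with some successor in Z. Z1 = {s0, s2, s3, s4, s5}; fixed.
Sat(EF ~a) = {s0, s2, s3, s4, s5}
|Sat(EF ~a)| = |{s0, s2, s3, s4, s5}| = 5.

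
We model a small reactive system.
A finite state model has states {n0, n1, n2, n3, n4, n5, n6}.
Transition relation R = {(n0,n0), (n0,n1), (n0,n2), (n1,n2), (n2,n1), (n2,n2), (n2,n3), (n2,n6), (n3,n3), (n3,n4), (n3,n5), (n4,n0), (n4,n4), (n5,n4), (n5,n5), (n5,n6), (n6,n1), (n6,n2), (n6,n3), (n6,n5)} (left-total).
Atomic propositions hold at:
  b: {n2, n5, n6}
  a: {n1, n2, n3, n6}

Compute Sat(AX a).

Sat(AX a) = {s : every successor in {n1, n2, n3, n6}} = {n1, n2}

{n1, n2}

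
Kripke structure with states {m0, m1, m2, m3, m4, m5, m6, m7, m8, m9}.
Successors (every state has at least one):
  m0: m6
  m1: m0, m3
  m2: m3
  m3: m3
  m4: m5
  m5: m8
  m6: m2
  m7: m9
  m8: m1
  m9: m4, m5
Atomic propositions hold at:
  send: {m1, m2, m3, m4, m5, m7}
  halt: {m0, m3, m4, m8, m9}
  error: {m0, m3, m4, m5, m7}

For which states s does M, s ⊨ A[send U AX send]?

{m2, m3, m4, m5, m6, m7, m8, m9}

Sat(AX send) = {s : every successor in {m1, m2, m3, m4, m5, m7}} = {m2, m3, m4, m6, m8, m9}
A[send U AX send]: least fixpoint, start Z0 = Sat(AX send) = {m2, m3, m4, m6, m8, m9}, add states in Sat(send) with every successor in Z. Z1 = {m2, m3, m4, m5, m6, m7, m8, m9}; fixed.
Sat(A[send U AX send]) = {m2, m3, m4, m5, m6, m7, m8, m9}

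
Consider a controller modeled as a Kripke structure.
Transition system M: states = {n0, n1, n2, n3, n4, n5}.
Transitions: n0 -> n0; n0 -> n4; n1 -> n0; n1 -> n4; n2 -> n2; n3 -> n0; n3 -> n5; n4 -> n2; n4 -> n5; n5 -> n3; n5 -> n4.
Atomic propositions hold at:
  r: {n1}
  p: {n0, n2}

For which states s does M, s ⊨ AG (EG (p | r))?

{n2}

Sat(p | r) = {n0, n1, n2}
EG (p | r): greatest fixpoint, start Z0 = {n0, n1, n2}, keep only states in Sat with some successor in Z. Already a fixed point.
Sat(EG (p | r)) = {n0, n1, n2}
AG (EG (p | r)): greatest fixpoint, start Z0 = {n0, n1, n2}, keep only states in Sat with every successor in Z. Z1 = {n2}; fixed.
Sat(AG (EG (p | r))) = {n2}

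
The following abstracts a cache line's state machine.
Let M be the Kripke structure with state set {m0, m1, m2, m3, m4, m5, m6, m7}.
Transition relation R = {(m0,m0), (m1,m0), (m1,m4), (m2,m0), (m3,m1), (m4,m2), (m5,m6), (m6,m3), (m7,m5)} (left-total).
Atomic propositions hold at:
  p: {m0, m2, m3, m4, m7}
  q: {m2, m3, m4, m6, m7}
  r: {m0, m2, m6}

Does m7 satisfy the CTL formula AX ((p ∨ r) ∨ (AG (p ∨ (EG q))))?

Sat(p ∨ r) = {m0, m2, m3, m4, m6, m7}
EG q: greatest fixpoint, start Z0 = {m2, m3, m4, m6, m7}, keep only states in Sat with some successor in Z. Z1 = {m4, m6}; Z2 = ∅; fixed.
Sat(EG q) = ∅
Sat(p ∨ (EG q)) = {m0, m2, m3, m4, m7}
AG (p ∨ (EG q)): greatest fixpoint, start Z0 = {m0, m2, m3, m4, m7}, keep only states in Sat with every successor in Z. Z1 = {m0, m2, m4}; fixed.
Sat(AG (p ∨ (EG q))) = {m0, m2, m4}
Sat((p ∨ r) ∨ (AG (p ∨ (EG q)))) = {m0, m2, m3, m4, m6, m7}
Sat(AX ((p ∨ r) ∨ (AG (p ∨ (EG q))))) = {s : every successor in {m0, m2, m3, m4, m6, m7}} = {m0, m1, m2, m4, m5, m6}
m7 ∉ Sat(AX ((p ∨ r) ∨ (AG (p ∨ (EG q))))) = {m0, m1, m2, m4, m5, m6}, so the formula does not hold at m7.

No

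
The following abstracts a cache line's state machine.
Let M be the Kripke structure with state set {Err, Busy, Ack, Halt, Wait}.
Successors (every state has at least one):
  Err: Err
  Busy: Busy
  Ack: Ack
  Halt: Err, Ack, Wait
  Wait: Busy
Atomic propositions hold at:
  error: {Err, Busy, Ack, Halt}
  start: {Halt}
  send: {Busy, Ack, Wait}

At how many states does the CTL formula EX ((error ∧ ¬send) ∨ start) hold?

Sat(¬send) = {Err, Halt}
Sat(error ∧ ¬send) = {Err, Halt}
Sat((error ∧ ¬send) ∨ start) = {Err, Halt}
Sat(EX ((error ∧ ¬send) ∨ start)) = {s : some successor in {Err, Halt}} = {Err, Halt}
|Sat(EX ((error ∧ ¬send) ∨ start))| = |{Err, Halt}| = 2.

2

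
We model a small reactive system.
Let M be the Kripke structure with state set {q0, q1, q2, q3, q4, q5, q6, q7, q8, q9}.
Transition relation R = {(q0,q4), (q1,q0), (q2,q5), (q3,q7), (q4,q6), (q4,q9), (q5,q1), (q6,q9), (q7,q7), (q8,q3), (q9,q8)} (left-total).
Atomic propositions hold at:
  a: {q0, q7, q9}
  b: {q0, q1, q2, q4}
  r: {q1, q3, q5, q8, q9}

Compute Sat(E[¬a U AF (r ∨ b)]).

Sat(¬a) = {q1, q2, q3, q4, q5, q6, q8}
Sat(r ∨ b) = {q0, q1, q2, q3, q4, q5, q8, q9}
AF (r ∨ b): least fixpoint, start Z0 = {q0, q1, q2, q3, q4, q5, q8, q9}, add states with every successor in Z. Z1 = {q0, q1, q2, q3, q4, q5, q6, q8, q9}; fixed.
Sat(AF (r ∨ b)) = {q0, q1, q2, q3, q4, q5, q6, q8, q9}
E[¬a U AF (r ∨ b)]: least fixpoint, start Z0 = Sat(AF (r ∨ b)) = {q0, q1, q2, q3, q4, q5, q6, q8, q9}, add states in Sat(¬a) with some successor in Z. Already a fixed point.
Sat(E[¬a U AF (r ∨ b)]) = {q0, q1, q2, q3, q4, q5, q6, q8, q9}

{q0, q1, q2, q3, q4, q5, q6, q8, q9}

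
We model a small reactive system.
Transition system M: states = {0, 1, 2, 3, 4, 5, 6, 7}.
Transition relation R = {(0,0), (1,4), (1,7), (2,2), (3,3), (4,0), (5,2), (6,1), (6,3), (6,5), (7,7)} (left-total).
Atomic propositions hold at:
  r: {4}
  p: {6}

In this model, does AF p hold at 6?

Yes

AF p: least fixpoint, start Z0 = {6}, add states with every successor in Z. Already a fixed point.
Sat(AF p) = {6}
6 ∈ Sat(AF p) = {6}, so the formula holds at 6.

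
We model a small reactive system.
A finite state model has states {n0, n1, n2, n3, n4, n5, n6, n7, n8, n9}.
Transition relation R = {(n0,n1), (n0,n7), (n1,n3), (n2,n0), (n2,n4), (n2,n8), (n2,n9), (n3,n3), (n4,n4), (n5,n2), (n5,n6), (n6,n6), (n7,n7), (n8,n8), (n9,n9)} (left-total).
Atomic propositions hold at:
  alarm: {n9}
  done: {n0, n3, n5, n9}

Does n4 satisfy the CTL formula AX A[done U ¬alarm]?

Yes

Sat(¬alarm) = {n0, n1, n2, n3, n4, n5, n6, n7, n8}
A[done U ¬alarm]: least fixpoint, start Z0 = Sat(¬alarm) = {n0, n1, n2, n3, n4, n5, n6, n7, n8}, add states in Sat(done) with every successor in Z. Already a fixed point.
Sat(A[done U ¬alarm]) = {n0, n1, n2, n3, n4, n5, n6, n7, n8}
Sat(AX A[done U ¬alarm]) = {s : every successor in {n0, n1, n2, n3, n4, n5, n6, n7, n8}} = {n0, n1, n3, n4, n5, n6, n7, n8}
n4 ∈ Sat(AX A[done U ¬alarm]) = {n0, n1, n3, n4, n5, n6, n7, n8}, so the formula holds at n4.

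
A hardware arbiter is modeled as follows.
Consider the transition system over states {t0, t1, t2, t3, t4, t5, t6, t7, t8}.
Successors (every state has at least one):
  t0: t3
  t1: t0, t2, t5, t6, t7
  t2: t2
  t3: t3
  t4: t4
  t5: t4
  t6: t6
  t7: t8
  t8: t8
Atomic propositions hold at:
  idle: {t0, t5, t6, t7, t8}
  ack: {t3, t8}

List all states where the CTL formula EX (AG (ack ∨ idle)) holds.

Sat(ack ∨ idle) = {t0, t3, t5, t6, t7, t8}
AG (ack ∨ idle): greatest fixpoint, start Z0 = {t0, t3, t5, t6, t7, t8}, keep only states in Sat with every successor in Z. Z1 = {t0, t3, t6, t7, t8}; fixed.
Sat(AG (ack ∨ idle)) = {t0, t3, t6, t7, t8}
Sat(EX (AG (ack ∨ idle))) = {s : some successor in {t0, t3, t6, t7, t8}} = {t0, t1, t3, t6, t7, t8}

{t0, t1, t3, t6, t7, t8}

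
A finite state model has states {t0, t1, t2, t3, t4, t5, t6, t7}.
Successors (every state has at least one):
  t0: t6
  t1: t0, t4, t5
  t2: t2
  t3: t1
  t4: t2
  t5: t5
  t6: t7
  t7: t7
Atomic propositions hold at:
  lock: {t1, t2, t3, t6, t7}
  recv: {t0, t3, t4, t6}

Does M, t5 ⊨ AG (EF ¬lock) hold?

Yes

Sat(¬lock) = {t0, t4, t5}
EF ¬lock: least fixpoint, start Z0 = {t0, t4, t5}, add states with some successor in Z. Z1 = {t0, t1, t4, t5}; Z2 = {t0, t1, t3, t4, t5}; fixed.
Sat(EF ¬lock) = {t0, t1, t3, t4, t5}
AG (EF ¬lock): greatest fixpoint, start Z0 = {t0, t1, t3, t4, t5}, keep only states in Sat with every successor in Z. Z1 = {t1, t3, t5}; Z2 = {t3, t5}; Z3 = {t5}; fixed.
Sat(AG (EF ¬lock)) = {t5}
t5 ∈ Sat(AG (EF ¬lock)) = {t5}, so the formula holds at t5.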